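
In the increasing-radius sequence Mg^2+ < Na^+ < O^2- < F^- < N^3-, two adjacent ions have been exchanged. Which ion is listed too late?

F^-

The pair O^2-, F^- is the wrong way round — both have 10 electrons but Z(F)=9 > Z(O)=8, so F^- should be the smaller of the two. All other adjacent pairs agree with periodic trends, so F^- is the misplaced ion.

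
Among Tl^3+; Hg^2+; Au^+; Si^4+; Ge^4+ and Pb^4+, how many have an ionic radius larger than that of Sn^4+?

4

First list Z and electron count for each: Si^4+ (Z=14, 10 e⁻), Ge^4+ (Z=32, 28 e⁻), Sn^4+ (Z=50, 46 e⁻), Pb^4+ (Z=82, 78 e⁻), Tl^3+ (Z=81, 78 e⁻), Hg^2+ (Z=80, 78 e⁻), Au^+ (Z=79, 78 e⁻). Si^4+ < Ge^4+ (same group, 1 shell fewer); Ge^4+ < Sn^4+ (same group, period 4 vs 5); Sn^4+ < Pb^4+ (same group, period 5 vs 6); Pb^4+ < Tl^3+ (isoelectronic, higher Z=82 is smaller); Tl^3+ < Hg^2+ (both 78 e⁻, Z=81>80); Hg^2+ < Au^+ (isoelectronic, higher Z=80 is smaller).
Relative to Sn^4+, the ions that are larger are Pb^4+, Tl^3+, Hg^2+, Au^+. That's 4.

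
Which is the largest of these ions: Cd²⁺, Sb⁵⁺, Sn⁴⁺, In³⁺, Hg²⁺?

Work out protons and electrons: Sb⁵⁺: 46 e⁻, Z=51, Sn⁴⁺: 46 e⁻, Z=50, In³⁺: 46 e⁻, Z=49, Cd²⁺: 46 e⁻, Z=48, Hg²⁺: 78 e⁻, Z=80. Sb⁵⁺ < Sn⁴⁺ (isoelectronic, higher Z=51 is smaller); Sn⁴⁺ < In³⁺ (both 46 e⁻, Z=50>49); In³⁺ < Cd²⁺ (both 46 e⁻, Z=49>48); Cd²⁺ < Hg²⁺ (same group, 1 shell fewer).

Hg²⁺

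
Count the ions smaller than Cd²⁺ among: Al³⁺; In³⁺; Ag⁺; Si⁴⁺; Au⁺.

First list Z and electron count for each: Si⁴⁺ has 10 e⁻ (Z=14), Al³⁺ has 10 e⁻ (Z=13), In³⁺ has 46 e⁻ (Z=49), Cd²⁺ has 46 e⁻ (Z=48), Ag⁺ has 46 e⁻ (Z=47), Au⁺ has 78 e⁻ (Z=79). Si⁴⁺ < Al³⁺ (both 10 e⁻, Z=14>13); Al³⁺ < In³⁺ (same group, 2 shells fewer); In³⁺ < Cd²⁺ (isoelectronic, higher Z=49 is smaller); Cd²⁺ < Ag⁺ (both 46 e⁻, Z=48>47); Ag⁺ < Au⁺ (same group, period 5 vs 6).
Ordering all of them (including Cd²⁺) by radius gives Si⁴⁺ < Al³⁺ < In³⁺ < Cd²⁺ < Ag⁺ < Au⁺. So 3 are smaller.

3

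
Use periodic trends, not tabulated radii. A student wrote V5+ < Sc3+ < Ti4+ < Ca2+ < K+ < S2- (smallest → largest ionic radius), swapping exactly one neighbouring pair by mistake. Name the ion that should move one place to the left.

Check each adjacent pair. Sc3+ and Ti4+ are reversed: they are isoelectronic (18 e⁻) and Ti has more protons than Sc (22 vs 21), making Ti4+ smaller. No other neighbouring pair contradicts the periodic trends, so Ti4+ is the ion listed too late.

Ti4+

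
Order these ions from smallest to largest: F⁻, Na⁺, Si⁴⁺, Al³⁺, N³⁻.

Si⁴⁺ < Al³⁺ < Na⁺ < F⁻ < N³⁻

Each ion has 10 electrons. The ranking follows nuclear charge in reverse — greater Z gives a smaller radius. Si⁴⁺ (Z=14), Al³⁺ (Z=13), Na⁺ (Z=11), F⁻ (Z=9), N³⁻ (Z=7).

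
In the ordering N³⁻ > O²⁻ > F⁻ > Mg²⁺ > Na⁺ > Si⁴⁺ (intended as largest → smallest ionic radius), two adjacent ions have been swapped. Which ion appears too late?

The pair Mg²⁺, Na⁺ is the wrong way round — both have 10 electrons but Z(Mg)=12 > Z(Na)=11, so Mg²⁺ should be the smaller of the two. All other adjacent pairs agree with periodic trends, so Na⁺ is the misplaced ion.

Na⁺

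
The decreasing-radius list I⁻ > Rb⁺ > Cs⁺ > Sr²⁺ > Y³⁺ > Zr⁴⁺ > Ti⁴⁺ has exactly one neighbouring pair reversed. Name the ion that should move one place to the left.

Scanning neighbour by neighbour, only Rb⁺/Cs⁺ violates a trend: both in group 1 with the same charge; Rb⁺ (period 5) has the smaller radius. That makes Cs⁺ the one sitting a position late relative to where it belongs.

Cs⁺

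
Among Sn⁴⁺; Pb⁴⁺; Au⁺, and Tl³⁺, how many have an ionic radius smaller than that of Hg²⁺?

First list Z and electron count for each: Sn⁴⁺: 46 e⁻, Z=50, Pb⁴⁺: 78 e⁻, Z=82, Tl³⁺: 78 e⁻, Z=81, Hg²⁺: 78 e⁻, Z=80, Au⁺: 78 e⁻, Z=79. Sn⁴⁺ < Pb⁴⁺ (same group, 1 shell fewer); Pb⁴⁺ < Tl³⁺ (both 78 e⁻, Z=82>81); Tl³⁺ < Hg²⁺ (both 78 e⁻, Z=81>80); Hg²⁺ < Au⁺ (both 78 e⁻, Z=80>79).
Relative to Hg²⁺, the ions that are smaller are Sn⁴⁺, Pb⁴⁺, Tl³⁺. So 3 are smaller.

3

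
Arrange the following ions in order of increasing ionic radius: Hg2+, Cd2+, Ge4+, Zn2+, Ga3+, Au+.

Ge4+ < Ga3+ < Zn2+ < Cd2+ < Hg2+ < Au+

Tabulating Z and e⁻: Ge4+ (Z=32, 28 e⁻), Ga3+ (Z=31, 28 e⁻), Zn2+ (Z=30, 28 e⁻), Cd2+ (Z=48, 46 e⁻), Hg2+ (Z=80, 78 e⁻), Au+ (Z=79, 78 e⁻). Ge4+ < Ga3+ (isoelectronic, higher Z=32 is smaller); Ga3+ < Zn2+ (isoelectronic, higher Z=31 is smaller); Zn2+ < Cd2+ (same group, 1 shell fewer); Cd2+ < Hg2+ (same group, period 5 vs 6); Hg2+ < Au+ (isoelectronic, higher Z=80 is smaller).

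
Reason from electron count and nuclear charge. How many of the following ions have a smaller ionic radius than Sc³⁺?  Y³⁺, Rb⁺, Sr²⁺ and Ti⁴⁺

First list Z and electron count for each: Ti⁴⁺: 18 e⁻, Z=22, Sc³⁺: 18 e⁻, Z=21, Y³⁺: 36 e⁻, Z=39, Sr²⁺: 36 e⁻, Z=38, Rb⁺: 36 e⁻, Z=37. Ti⁴⁺ < Sc³⁺ (isoelectronic, higher Z=22 is smaller); Sc³⁺ < Y³⁺ (same group, period 4 vs 5); Y³⁺ < Sr²⁺ (both 36 e⁻, Z=39>38); Sr²⁺ < Rb⁺ (isoelectronic, higher Z=38 is smaller).
Relative to Sc³⁺, the ions that are smaller are Ti⁴⁺. That's 1.

1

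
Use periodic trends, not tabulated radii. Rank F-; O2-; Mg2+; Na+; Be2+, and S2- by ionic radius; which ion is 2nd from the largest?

O2-

Be2+: 2 e⁻, Z=4, Mg2+: 10 e⁻, Z=12, Na+: 10 e⁻, Z=11, F-: 10 e⁻, Z=9, O2-: 10 e⁻, Z=8, S2-: 18 e⁻, Z=16. Be2+ < Mg2+ (same group, period 2 vs 3); Mg2+ < Na+ (both 10 e⁻, Z=12>11); Na+ < F- (both 10 e⁻, Z=11>9); F- < O2- (both 10 e⁻, Z=9>8); O2- < S2- (same group, period 2 vs 3).
Full ascending order: Be2+ < Mg2+ < Na+ < F- < O2- < S2-. Counting from the largest, position 2 is O2-.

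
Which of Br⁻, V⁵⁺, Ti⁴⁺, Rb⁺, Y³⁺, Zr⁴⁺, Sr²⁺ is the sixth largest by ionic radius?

Tabulating Z and e⁻: V⁵⁺ (Z=23, 18 e⁻), Ti⁴⁺ (Z=22, 18 e⁻), Zr⁴⁺ (Z=40, 36 e⁻), Y³⁺ (Z=39, 36 e⁻), Sr²⁺ (Z=38, 36 e⁻), Rb⁺ (Z=37, 36 e⁻), Br⁻ (Z=35, 36 e⁻). V⁵⁺ < Ti⁴⁺ (both 18 e⁻, Z=23>22); Ti⁴⁺ < Zr⁴⁺ (same group, period 4 vs 5); Zr⁴⁺ < Y³⁺ (isoelectronic, higher Z=40 is smaller); Y³⁺ < Sr²⁺ (both 36 e⁻, Z=39>38); Sr²⁺ < Rb⁺ (both 36 e⁻, Z=38>37); Rb⁺ < Br⁻ (both 36 e⁻, Z=37>35).
Ordering: V⁵⁺ < Ti⁴⁺ < Zr⁴⁺ < Y³⁺ < Sr²⁺ < Rb⁺ < Br⁻. The sixth largest is Ti⁴⁺.

Ti⁴⁺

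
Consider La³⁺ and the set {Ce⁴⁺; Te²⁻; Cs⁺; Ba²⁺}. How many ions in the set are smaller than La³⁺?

These species are isoelectronic with 54 electrons. The only difference is the number of protons: Ce⁴⁺ (Z=58), La³⁺ (Z=57), Ba²⁺ (Z=56), Cs⁺ (Z=55), Te²⁻ (Z=52). The strongest nuclear pull (Ce⁴⁺) gives the smallest ion.
Relative to La³⁺, the ions that are smaller are Ce⁴⁺. That's 1.

1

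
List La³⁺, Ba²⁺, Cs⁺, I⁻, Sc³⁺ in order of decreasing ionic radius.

Electron counts and nuclear charges: Sc³⁺ has 18 e⁻ (Z=21), La³⁺ has 54 e⁻ (Z=57), Ba²⁺ has 54 e⁻ (Z=56), Cs⁺ has 54 e⁻ (Z=55), I⁻ has 54 e⁻ (Z=53). Sc³⁺ < La³⁺ (same group, period 4 vs 6); La³⁺ < Ba²⁺ (isoelectronic, higher Z=57 is smaller); Ba²⁺ < Cs⁺ (both 54 e⁻, Z=56>55); Cs⁺ < I⁻ (both 54 e⁻, Z=55>53).

I⁻ > Cs⁺ > Ba²⁺ > La³⁺ > Sc³⁺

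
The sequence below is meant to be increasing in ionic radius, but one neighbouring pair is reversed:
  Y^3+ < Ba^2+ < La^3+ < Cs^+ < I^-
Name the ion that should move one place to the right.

Ba^2+

Compare adjacent ions: La^3+ and Ba^2+ share 54 electrons; the higher nuclear charge on La (Z=57) contracts it more, so La^3+ < Ba^2+ — yet in this increasing list Ba^2+ sits before La^3+. Nothing else is reversed, so Ba^2+ should move one place to the right.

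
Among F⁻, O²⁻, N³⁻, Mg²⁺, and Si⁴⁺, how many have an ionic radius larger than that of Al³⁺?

Each ion has 10 electrons. The ranking follows nuclear charge in reverse — greater Z gives a smaller radius. Si⁴⁺ (Z=14), Al³⁺ (Z=13), Mg²⁺ (Z=12), F⁻ (Z=9), O²⁻ (Z=8), N³⁻ (Z=7).
Relative to Al³⁺, the ions that are larger are Mg²⁺, F⁻, O²⁻, N³⁻. So 4 are larger.

4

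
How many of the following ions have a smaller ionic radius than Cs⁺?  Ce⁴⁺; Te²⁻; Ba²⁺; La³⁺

3

Isoelectronic series (54 e⁻ each). Size is set by nuclear charge: more protons means a smaller ion. Ce⁴⁺ (Z=58), La³⁺ (Z=57), Ba²⁺ (Z=56), Cs⁺ (Z=55), Te²⁻ (Z=52).
Placing each against Cs⁺: smaller — Ce⁴⁺, La³⁺, Ba²⁺; larger — Te²⁻. Count: 3.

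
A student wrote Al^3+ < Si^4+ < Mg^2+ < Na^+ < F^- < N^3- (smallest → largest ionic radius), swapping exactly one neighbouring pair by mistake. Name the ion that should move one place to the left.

The pair Al^3+, Si^4+ is the wrong way round — both have 10 electrons but Z(Si)=14 > Z(Al)=13, so Si^4+ should be the smaller of the two. All other adjacent pairs agree with periodic trends, so Si^4+ is the misplaced ion.

Si^4+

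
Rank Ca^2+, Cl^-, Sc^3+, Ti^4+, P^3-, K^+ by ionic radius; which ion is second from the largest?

Isoelectronic series (18 e⁻ each). Size is set by nuclear charge: more protons means a smaller ion. Ti^4+ (Z=22), Sc^3+ (Z=21), Ca^2+ (Z=20), K^+ (Z=19), Cl^- (Z=17), P^3- (Z=15).
So the order is Ti^4+ < Sc^3+ < Ca^2+ < K^+ < Cl^- < P^3-; the 2nd-largest ion is Cl^-.

Cl^-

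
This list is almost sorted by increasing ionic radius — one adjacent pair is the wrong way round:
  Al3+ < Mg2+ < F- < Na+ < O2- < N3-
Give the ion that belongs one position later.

Compare adjacent ions: they are isoelectronic (10 e⁻) and Na has more protons than F (11 vs 9), making Na+ smaller — yet in this increasing list F- sits before Na+. Nothing else is reversed, so F- should move one place to the right.

F-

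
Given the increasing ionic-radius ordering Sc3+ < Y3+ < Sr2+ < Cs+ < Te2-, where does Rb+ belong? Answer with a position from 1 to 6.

Electron counts and nuclear charges: Sc3+ has 18 e⁻ (Z=21), Y3+ has 36 e⁻ (Z=39), Sr2+ has 36 e⁻ (Z=38), Rb+ has 36 e⁻ (Z=37), Cs+ has 54 e⁻ (Z=55), Te2- has 54 e⁻ (Z=52). Sc3+ < Y3+ (same group, period 4 vs 5); Y3+ < Sr2+ (isoelectronic, higher Z=39 is smaller); Sr2+ < Rb+ (both 36 e⁻, Z=38>37); Rb+ < Cs+ (same group, 1 shell fewer); Cs+ < Te2- (isoelectronic, higher Z=55 is smaller).
The complete sequence is Sc3+ < Y3+ < Sr2+ < Rb+ < Cs+ < Te2-. Rb+ sits at position 4.

4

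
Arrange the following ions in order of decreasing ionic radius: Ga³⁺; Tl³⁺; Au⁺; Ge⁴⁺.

Ge⁴⁺ has 28 e⁻ (Z=32), Ga³⁺ has 28 e⁻ (Z=31), Tl³⁺ has 78 e⁻ (Z=81), Au⁺ has 78 e⁻ (Z=79). Ge⁴⁺ < Ga³⁺ (isoelectronic, higher Z=32 is smaller); Ga³⁺ < Tl³⁺ (same group, period 4 vs 6); Tl³⁺ < Au⁺ (isoelectronic, higher Z=81 is smaller).

Au⁺ > Tl³⁺ > Ga³⁺ > Ge⁴⁺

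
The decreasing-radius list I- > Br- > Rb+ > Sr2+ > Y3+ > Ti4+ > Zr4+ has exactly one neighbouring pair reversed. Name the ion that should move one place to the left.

Scanning neighbour by neighbour, only Ti4+/Zr4+ violates a trend: Ti4+ and Zr4+ are in one column with the same charge; the lighter period-4 ion has one fewer shell and is smaller. That makes Zr4+ the one sitting a position late relative to where it belongs.

Zr4+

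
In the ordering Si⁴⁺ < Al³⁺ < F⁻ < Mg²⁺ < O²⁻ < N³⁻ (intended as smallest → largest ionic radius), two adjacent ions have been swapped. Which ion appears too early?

F⁻

Compare adjacent ions: both have 10 electrons but Z(Mg)=12 > Z(F)=9, so Mg²⁺ should be the smaller of the two — yet in this increasing list F⁻ sits before Mg²⁺. Nothing else is reversed, so F⁻ should move one place to the right.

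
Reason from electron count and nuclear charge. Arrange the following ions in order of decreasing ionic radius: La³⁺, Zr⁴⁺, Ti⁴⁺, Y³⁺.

La³⁺ > Y³⁺ > Zr⁴⁺ > Ti⁴⁺

Ti⁴⁺ has 18 e⁻ (Z=22), Zr⁴⁺ has 36 e⁻ (Z=40), Y³⁺ has 36 e⁻ (Z=39), La³⁺ has 54 e⁻ (Z=57). Ti⁴⁺ < Zr⁴⁺ (same group, 1 shell fewer); Zr⁴⁺ < Y³⁺ (isoelectronic, higher Z=40 is smaller); Y³⁺ < La³⁺ (same group, period 5 vs 6).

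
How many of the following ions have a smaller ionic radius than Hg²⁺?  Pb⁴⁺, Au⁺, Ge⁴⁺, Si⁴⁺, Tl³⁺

4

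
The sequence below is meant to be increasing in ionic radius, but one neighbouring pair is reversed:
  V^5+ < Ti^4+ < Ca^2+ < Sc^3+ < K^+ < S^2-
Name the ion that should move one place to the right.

Ca^2+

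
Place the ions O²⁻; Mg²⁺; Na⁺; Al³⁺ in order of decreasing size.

O²⁻ > Na⁺ > Mg²⁺ > Al³⁺

Isoelectronic series (10 e⁻ each). Size is set by nuclear charge: more protons means a smaller ion. Al³⁺ (Z=13), Mg²⁺ (Z=12), Na⁺ (Z=11), O²⁻ (Z=8).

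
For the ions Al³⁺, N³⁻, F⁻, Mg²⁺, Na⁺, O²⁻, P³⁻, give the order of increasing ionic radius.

Al³⁺ < Mg²⁺ < Na⁺ < F⁻ < O²⁻ < N³⁻ < P³⁻

Electron counts and nuclear charges: Al³⁺ has 10 e⁻ (Z=13), Mg²⁺ has 10 e⁻ (Z=12), Na⁺ has 10 e⁻ (Z=11), F⁻ has 10 e⁻ (Z=9), O²⁻ has 10 e⁻ (Z=8), N³⁻ has 10 e⁻ (Z=7), P³⁻ has 18 e⁻ (Z=15). Al³⁺ < Mg²⁺ (both 10 e⁻, Z=13>12); Mg²⁺ < Na⁺ (both 10 e⁻, Z=12>11); Na⁺ < F⁻ (both 10 e⁻, Z=11>9); F⁻ < O²⁻ (both 10 e⁻, Z=9>8); O²⁻ < N³⁻ (both 10 e⁻, Z=8>7); N³⁻ < P³⁻ (same group, period 2 vs 3).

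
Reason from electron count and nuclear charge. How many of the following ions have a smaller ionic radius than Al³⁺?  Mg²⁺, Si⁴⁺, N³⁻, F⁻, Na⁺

These species are isoelectronic with 10 electrons. The only difference is the number of protons: Si⁴⁺ (Z=14), Al³⁺ (Z=13), Mg²⁺ (Z=12), Na⁺ (Z=11), F⁻ (Z=9), N³⁻ (Z=7). The strongest nuclear pull (Si⁴⁺) gives the smallest ion.
Placing each against Al³⁺: smaller — Si⁴⁺; larger — Mg²⁺, Na⁺, F⁻, N³⁻. So 1 is smaller.

1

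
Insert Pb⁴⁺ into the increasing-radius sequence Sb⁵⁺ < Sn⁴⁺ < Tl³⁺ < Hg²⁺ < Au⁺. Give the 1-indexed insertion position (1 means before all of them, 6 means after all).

Tabulating Z and e⁻: Sb⁵⁺: 46 e⁻, Z=51, Sn⁴⁺: 46 e⁻, Z=50, Pb⁴⁺: 78 e⁻, Z=82, Tl³⁺: 78 e⁻, Z=81, Hg²⁺: 78 e⁻, Z=80, Au⁺: 78 e⁻, Z=79. Sb⁵⁺ < Sn⁴⁺ (isoelectronic, higher Z=51 is smaller); Sn⁴⁺ < Pb⁴⁺ (same group, 1 shell fewer); Pb⁴⁺ < Tl³⁺ (both 78 e⁻, Z=82>81); Tl³⁺ < Hg²⁺ (isoelectronic, higher Z=81 is smaller); Hg²⁺ < Au⁺ (isoelectronic, higher Z=80 is smaller).
Merged order: Sb⁵⁺ < Sn⁴⁺ < Pb⁴⁺ < Tl³⁺ < Hg²⁺ < Au⁺ — Pb⁴⁺ is number 3.

3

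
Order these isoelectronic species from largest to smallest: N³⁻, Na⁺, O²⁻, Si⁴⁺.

Each ion has 10 electrons. The ranking follows nuclear charge in reverse — greater Z gives a smaller radius. Si⁴⁺ (Z=14), Na⁺ (Z=11), O²⁻ (Z=8), N³⁻ (Z=7).

N³⁻ > O²⁻ > Na⁺ > Si⁴⁺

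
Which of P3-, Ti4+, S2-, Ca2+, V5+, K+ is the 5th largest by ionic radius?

Ti4+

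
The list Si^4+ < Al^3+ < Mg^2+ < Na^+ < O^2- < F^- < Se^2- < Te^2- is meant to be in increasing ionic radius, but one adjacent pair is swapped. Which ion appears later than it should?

F^-

Compare adjacent ions: they are isoelectronic (10 e⁻) and F has more protons than O (9 vs 8), making F^- smaller — yet in this increasing list O^2- sits before F^-. Nothing else is reversed, so F^- should move one place to the left.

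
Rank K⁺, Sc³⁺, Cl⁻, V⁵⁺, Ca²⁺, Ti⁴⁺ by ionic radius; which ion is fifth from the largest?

Ti⁴⁺

All of these have 18 electrons (isoelectronic). With the same electron cloud, the ion with the most protons pulls it in tightest. Nuclear charges: V⁵⁺ (Z=23), Ti⁴⁺ (Z=22), Sc³⁺ (Z=21), Ca²⁺ (Z=20), K⁺ (Z=19), Cl⁻ (Z=17). Highest Z is smallest.
So the order is V⁵⁺ < Ti⁴⁺ < Sc³⁺ < Ca²⁺ < K⁺ < Cl⁻; the 5th-largest ion is Ti⁴⁺.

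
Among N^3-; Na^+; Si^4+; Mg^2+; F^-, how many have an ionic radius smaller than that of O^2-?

All of these have 10 electrons (isoelectronic). With the same electron cloud, the ion with the most protons pulls it in tightest. Nuclear charges: Si^4+ (Z=14), Mg^2+ (Z=12), Na^+ (Z=11), F^- (Z=9), O^2- (Z=8), N^3- (Z=7). Highest Z is smallest.
Placing each against O^2-: smaller — Si^4+, Mg^2+, Na^+, F^-; larger — N^3-. That's 4.

4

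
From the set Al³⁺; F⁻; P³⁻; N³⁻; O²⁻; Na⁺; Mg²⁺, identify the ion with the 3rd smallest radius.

Na⁺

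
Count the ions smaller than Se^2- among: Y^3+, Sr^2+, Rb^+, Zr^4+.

These species are isoelectronic with 36 electrons. The only difference is the number of protons: Zr^4+ (Z=40), Y^3+ (Z=39), Sr^2+ (Z=38), Rb^+ (Z=37), Se^2- (Z=34). The strongest nuclear pull (Zr^4+) gives the smallest ion.
Overall: Zr^4+ < Y^3+ < Sr^2+ < Rb^+ < Se^2-. Se^2- has 4 below it and 0 above. Count: 4.

4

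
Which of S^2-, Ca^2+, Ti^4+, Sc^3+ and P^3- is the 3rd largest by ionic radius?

Ca^2+

Isoelectronic series (18 e⁻ each). Size is set by nuclear charge: more protons means a smaller ion. Ti^4+ (Z=22), Sc^3+ (Z=21), Ca^2+ (Z=20), S^2- (Z=16), P^3- (Z=15).
Ordering: Ti^4+ < Sc^3+ < Ca^2+ < S^2- < P^3-. The 3rd largest is Ca^2+.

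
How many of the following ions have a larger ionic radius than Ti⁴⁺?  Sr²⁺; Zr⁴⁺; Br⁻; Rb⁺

First list Z and electron count for each: Ti⁴⁺: 18 e⁻, Z=22, Zr⁴⁺: 36 e⁻, Z=40, Sr²⁺: 36 e⁻, Z=38, Rb⁺: 36 e⁻, Z=37, Br⁻: 36 e⁻, Z=35. Ti⁴⁺ < Zr⁴⁺ (same group, 1 shell fewer); Zr⁴⁺ < Sr²⁺ (both 36 e⁻, Z=40>38); Sr²⁺ < Rb⁺ (isoelectronic, higher Z=38 is smaller); Rb⁺ < Br⁻ (both 36 e⁻, Z=37>35).
Overall: Ti⁴⁺ < Zr⁴⁺ < Sr²⁺ < Rb⁺ < Br⁻. Ti⁴⁺ has 0 below it and 4 above. Count: 4.

4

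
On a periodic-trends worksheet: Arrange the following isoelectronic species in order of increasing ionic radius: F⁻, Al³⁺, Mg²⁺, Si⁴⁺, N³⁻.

Si⁴⁺ < Al³⁺ < Mg²⁺ < F⁻ < N³⁻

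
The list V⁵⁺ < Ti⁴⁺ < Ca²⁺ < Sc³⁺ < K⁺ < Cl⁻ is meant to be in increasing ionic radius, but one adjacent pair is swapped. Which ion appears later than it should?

Sc³⁺

The pair Ca²⁺, Sc³⁺ is the wrong way round — they are isoelectronic (18 e⁻) and Sc has more protons than Ca (21 vs 20), making Sc³⁺ smaller. All other adjacent pairs agree with periodic trends, so Sc³⁺ is the misplaced ion.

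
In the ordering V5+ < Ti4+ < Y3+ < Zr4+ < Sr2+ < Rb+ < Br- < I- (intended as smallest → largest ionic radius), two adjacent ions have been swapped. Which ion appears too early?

Y3+

The pair Y3+, Zr4+ is the wrong way round — Zr4+ and Y3+ share 36 electrons; the higher nuclear charge on Zr (Z=40) contracts it more, so Zr4+ < Y3+. All other adjacent pairs agree with periodic trends, so Y3+ is the misplaced ion.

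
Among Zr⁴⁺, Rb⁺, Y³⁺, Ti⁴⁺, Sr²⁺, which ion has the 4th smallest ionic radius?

Sr²⁺

First list Z and electron count for each: Ti⁴⁺ has 18 e⁻ (Z=22), Zr⁴⁺ has 36 e⁻ (Z=40), Y³⁺ has 36 e⁻ (Z=39), Sr²⁺ has 36 e⁻ (Z=38), Rb⁺ has 36 e⁻ (Z=37). Ti⁴⁺ < Zr⁴⁺ (same group, period 4 vs 5); Zr⁴⁺ < Y³⁺ (both 36 e⁻, Z=40>39); Y³⁺ < Sr²⁺ (both 36 e⁻, Z=39>38); Sr²⁺ < Rb⁺ (isoelectronic, higher Z=38 is smaller).
That gives Ti⁴⁺ < Zr⁴⁺ < Y³⁺ < Sr²⁺ < Rb⁺. From the smallest end, number 4 is Sr²⁺.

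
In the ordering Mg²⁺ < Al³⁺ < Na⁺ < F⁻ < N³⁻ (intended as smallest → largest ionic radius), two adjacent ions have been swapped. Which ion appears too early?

Mg²⁺

The pair Mg²⁺, Al³⁺ is the wrong way round — they are isoelectronic (10 e⁻) and Al has more protons than Mg (13 vs 12), making Al³⁺ smaller. All other adjacent pairs agree with periodic trends, so Mg²⁺ is the misplaced ion.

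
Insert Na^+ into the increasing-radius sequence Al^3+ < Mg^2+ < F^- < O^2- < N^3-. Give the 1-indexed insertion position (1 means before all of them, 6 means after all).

All of these have 10 electrons (isoelectronic). With the same electron cloud, the ion with the most protons pulls it in tightest. Nuclear charges: Al^3+ (Z=13), Mg^2+ (Z=12), Na^+ (Z=11), F^- (Z=9), O^2- (Z=8), N^3- (Z=7). Highest Z is smallest.
Putting Na^+ in gives Al^3+ < Mg^2+ < Na^+ < F^- < O^2- < N^3-; it lands at slot 3.

3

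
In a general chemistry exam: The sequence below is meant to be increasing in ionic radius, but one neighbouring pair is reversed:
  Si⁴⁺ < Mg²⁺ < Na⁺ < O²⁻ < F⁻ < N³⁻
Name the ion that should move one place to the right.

O²⁻

Check each adjacent pair. O²⁻ and F⁻ are reversed: F⁻ and O²⁻ share 10 electrons; the higher nuclear charge on F (Z=9) contracts it more, so F⁻ < O²⁻. No other neighbouring pair contradicts the periodic trends, so O²⁻ is the ion listed too early.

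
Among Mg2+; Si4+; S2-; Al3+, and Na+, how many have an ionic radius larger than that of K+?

1

Tabulating Z and e⁻: Si4+: 10 e⁻, Z=14, Al3+: 10 e⁻, Z=13, Mg2+: 10 e⁻, Z=12, Na+: 10 e⁻, Z=11, K+: 18 e⁻, Z=19, S2-: 18 e⁻, Z=16. Si4+ < Al3+ (isoelectronic, higher Z=14 is smaller); Al3+ < Mg2+ (both 10 e⁻, Z=13>12); Mg2+ < Na+ (both 10 e⁻, Z=12>11); Na+ < K+ (same group, period 3 vs 4); K+ < S2- (isoelectronic, higher Z=19 is smaller).
Relative to K+, the ions that are larger are S2-. That's 1.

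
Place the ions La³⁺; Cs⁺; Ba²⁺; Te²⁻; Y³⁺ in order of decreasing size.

Work out protons and electrons: Y³⁺ has 36 e⁻ (Z=39), La³⁺ has 54 e⁻ (Z=57), Ba²⁺ has 54 e⁻ (Z=56), Cs⁺ has 54 e⁻ (Z=55), Te²⁻ has 54 e⁻ (Z=52). Y³⁺ < La³⁺ (same group, 1 shell fewer); La³⁺ < Ba²⁺ (isoelectronic, higher Z=57 is smaller); Ba²⁺ < Cs⁺ (both 54 e⁻, Z=56>55); Cs⁺ < Te²⁻ (both 54 e⁻, Z=55>52).

Te²⁻ > Cs⁺ > Ba²⁺ > La³⁺ > Y³⁺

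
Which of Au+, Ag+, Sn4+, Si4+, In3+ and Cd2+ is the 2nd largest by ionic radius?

First list Z and electron count for each: Si4+: 10 e⁻, Z=14, Sn4+: 46 e⁻, Z=50, In3+: 46 e⁻, Z=49, Cd2+: 46 e⁻, Z=48, Ag+: 46 e⁻, Z=47, Au+: 78 e⁻, Z=79. Si4+ < Sn4+ (same group, 2 shells fewer); Sn4+ < In3+ (both 46 e⁻, Z=50>49); In3+ < Cd2+ (isoelectronic, higher Z=49 is smaller); Cd2+ < Ag+ (isoelectronic, higher Z=48 is smaller); Ag+ < Au+ (same group, 1 shell fewer).
Ordering: Si4+ < Sn4+ < In3+ < Cd2+ < Ag+ < Au+. The 2nd largest is Ag+.

Ag+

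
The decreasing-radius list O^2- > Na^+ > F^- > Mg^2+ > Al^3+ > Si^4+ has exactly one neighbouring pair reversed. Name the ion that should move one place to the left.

The pair Na^+, F^- is the wrong way round — Na^+ and F^- share 10 electrons; the higher nuclear charge on Na (Z=11) contracts it more, so Na^+ < F^-. All other adjacent pairs agree with periodic trends, so F^- is the misplaced ion.

F^-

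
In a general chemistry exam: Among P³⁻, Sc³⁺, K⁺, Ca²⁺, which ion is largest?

P³⁻

Isoelectronic series (18 e⁻ each). Size is set by nuclear charge: more protons means a smaller ion. Sc³⁺ (Z=21), Ca²⁺ (Z=20), K⁺ (Z=19), P³⁻ (Z=15).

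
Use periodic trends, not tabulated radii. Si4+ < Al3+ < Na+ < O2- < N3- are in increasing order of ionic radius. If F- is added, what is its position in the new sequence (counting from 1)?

Each ion has 10 electrons. The ranking follows nuclear charge in reverse — greater Z gives a smaller radius. Si4+ (Z=14), Al3+ (Z=13), Na+ (Z=11), F- (Z=9), O2- (Z=8), N3- (Z=7).
With F- included the full order is Si4+ < Al3+ < Na+ < F- < O2- < N3-, so it takes position 4.

4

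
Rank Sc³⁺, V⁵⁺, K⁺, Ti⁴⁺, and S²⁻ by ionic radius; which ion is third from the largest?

Sc³⁺

Each ion has 18 electrons. The ranking follows nuclear charge in reverse — greater Z gives a smaller radius. V⁵⁺ (Z=23), Ti⁴⁺ (Z=22), Sc³⁺ (Z=21), K⁺ (Z=19), S²⁻ (Z=16).
Full ascending order: V⁵⁺ < Ti⁴⁺ < Sc³⁺ < K⁺ < S²⁻. Counting from the largest, position 3 is Sc³⁺.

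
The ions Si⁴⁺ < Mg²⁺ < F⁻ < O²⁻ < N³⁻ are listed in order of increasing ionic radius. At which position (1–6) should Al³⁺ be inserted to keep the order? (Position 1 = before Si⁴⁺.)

2

Each ion has 10 electrons. The ranking follows nuclear charge in reverse — greater Z gives a smaller radius. Si⁴⁺ (Z=14), Al³⁺ (Z=13), Mg²⁺ (Z=12), F⁻ (Z=9), O²⁻ (Z=8), N³⁻ (Z=7).
With Al³⁺ included the full order is Si⁴⁺ < Al³⁺ < Mg²⁺ < F⁻ < O²⁻ < N³⁻, so it takes position 2.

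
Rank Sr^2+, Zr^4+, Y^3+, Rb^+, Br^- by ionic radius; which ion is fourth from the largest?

Y^3+

These species are isoelectronic with 36 electrons. The only difference is the number of protons: Zr^4+ (Z=40), Y^3+ (Z=39), Sr^2+ (Z=38), Rb^+ (Z=37), Br^- (Z=35). The strongest nuclear pull (Zr^4+) gives the smallest ion.
So the order is Zr^4+ < Y^3+ < Sr^2+ < Rb^+ < Br^-; the 4th-largest ion is Y^3+.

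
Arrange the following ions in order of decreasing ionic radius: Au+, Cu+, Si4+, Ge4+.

Au+ > Cu+ > Ge4+ > Si4+

Electron counts and nuclear charges: Si4+ (Z=14, 10 e⁻), Ge4+ (Z=32, 28 e⁻), Cu+ (Z=29, 28 e⁻), Au+ (Z=79, 78 e⁻). Si4+ < Ge4+ (same group, period 3 vs 4); Ge4+ < Cu+ (isoelectronic, higher Z=32 is smaller); Cu+ < Au+ (same group, period 4 vs 6).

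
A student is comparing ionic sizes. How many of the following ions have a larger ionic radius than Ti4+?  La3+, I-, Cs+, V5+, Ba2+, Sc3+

5

Electron counts and nuclear charges: V5+ (Z=23, 18 e⁻), Ti4+ (Z=22, 18 e⁻), Sc3+ (Z=21, 18 e⁻), La3+ (Z=57, 54 e⁻), Ba2+ (Z=56, 54 e⁻), Cs+ (Z=55, 54 e⁻), I- (Z=53, 54 e⁻). V5+ < Ti4+ (isoelectronic, higher Z=23 is smaller); Ti4+ < Sc3+ (both 18 e⁻, Z=22>21); Sc3+ < La3+ (same group, 2 shells fewer); La3+ < Ba2+ (both 54 e⁻, Z=57>56); Ba2+ < Cs+ (both 54 e⁻, Z=56>55); Cs+ < I- (isoelectronic, higher Z=55 is smaller).
Ordering all of them (including Ti4+) by radius gives V5+ < Ti4+ < Sc3+ < La3+ < Ba2+ < Cs+ < I-. Count: 5.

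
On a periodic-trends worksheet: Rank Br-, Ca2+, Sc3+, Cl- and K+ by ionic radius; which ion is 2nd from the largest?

Cl-

First list Z and electron count for each: Sc3+ (Z=21, 18 e⁻), Ca2+ (Z=20, 18 e⁻), K+ (Z=19, 18 e⁻), Cl- (Z=17, 18 e⁻), Br- (Z=35, 36 e⁻). Sc3+ < Ca2+ (isoelectronic, higher Z=21 is smaller); Ca2+ < K+ (both 18 e⁻, Z=20>19); K+ < Cl- (isoelectronic, higher Z=19 is smaller); Cl- < Br- (same group, 1 shell fewer).
That gives Sc3+ < Ca2+ < K+ < Cl- < Br-. From the largest end, number 2 is Cl-.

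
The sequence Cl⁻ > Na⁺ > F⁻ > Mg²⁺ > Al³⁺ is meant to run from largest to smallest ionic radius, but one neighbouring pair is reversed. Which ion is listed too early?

The pair Na⁺, F⁻ is the wrong way round — both have 10 electrons but Z(Na)=11 > Z(F)=9, so Na⁺ should be the smaller of the two. All other adjacent pairs agree with periodic trends, so Na⁺ is the misplaced ion.

Na⁺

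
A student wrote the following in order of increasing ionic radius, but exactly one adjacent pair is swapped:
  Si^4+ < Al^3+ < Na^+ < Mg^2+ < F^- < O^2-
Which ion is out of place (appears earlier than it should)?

Scanning neighbour by neighbour, only Na^+/Mg^2+ violates a trend: Mg^2+ and Na^+ share 10 electrons; the higher nuclear charge on Mg (Z=12) contracts it more, so Mg^2+ < Na^+. That makes Na^+ the one sitting a position early relative to where it belongs.

Na^+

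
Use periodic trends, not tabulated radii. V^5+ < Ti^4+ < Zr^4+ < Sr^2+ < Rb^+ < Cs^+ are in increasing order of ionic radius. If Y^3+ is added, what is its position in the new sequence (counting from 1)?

4

V^5+ (Z=23, 18 e⁻), Ti^4+ (Z=22, 18 e⁻), Zr^4+ (Z=40, 36 e⁻), Y^3+ (Z=39, 36 e⁻), Sr^2+ (Z=38, 36 e⁻), Rb^+ (Z=37, 36 e⁻), Cs^+ (Z=55, 54 e⁻). V^5+ < Ti^4+ (both 18 e⁻, Z=23>22); Ti^4+ < Zr^4+ (same group, 1 shell fewer); Zr^4+ < Y^3+ (both 36 e⁻, Z=40>39); Y^3+ < Sr^2+ (both 36 e⁻, Z=39>38); Sr^2+ < Rb^+ (isoelectronic, higher Z=38 is smaller); Rb^+ < Cs^+ (same group, period 5 vs 6).
The complete sequence is V^5+ < Ti^4+ < Zr^4+ < Y^3+ < Sr^2+ < Rb^+ < Cs^+. Y^3+ sits at position 4.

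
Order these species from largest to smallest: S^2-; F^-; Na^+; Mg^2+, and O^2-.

S^2- > O^2- > F^- > Na^+ > Mg^2+

Tabulating Z and e⁻: Mg^2+ (Z=12, 10 e⁻), Na^+ (Z=11, 10 e⁻), F^- (Z=9, 10 e⁻), O^2- (Z=8, 10 e⁻), S^2- (Z=16, 18 e⁻). Mg^2+ < Na^+ (isoelectronic, higher Z=12 is smaller); Na^+ < F^- (isoelectronic, higher Z=11 is smaller); F^- < O^2- (isoelectronic, higher Z=9 is smaller); O^2- < S^2- (same group, 1 shell fewer).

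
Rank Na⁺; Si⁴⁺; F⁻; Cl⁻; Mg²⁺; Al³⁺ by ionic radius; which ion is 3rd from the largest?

Work out protons and electrons: Si⁴⁺ has 10 e⁻ (Z=14), Al³⁺ has 10 e⁻ (Z=13), Mg²⁺ has 10 e⁻ (Z=12), Na⁺ has 10 e⁻ (Z=11), F⁻ has 10 e⁻ (Z=9), Cl⁻ has 18 e⁻ (Z=17). Si⁴⁺ < Al³⁺ (isoelectronic, higher Z=14 is smaller); Al³⁺ < Mg²⁺ (isoelectronic, higher Z=13 is smaller); Mg²⁺ < Na⁺ (isoelectronic, higher Z=12 is smaller); Na⁺ < F⁻ (isoelectronic, higher Z=11 is smaller); F⁻ < Cl⁻ (same group, 1 shell fewer).
So the order is Si⁴⁺ < Al³⁺ < Mg²⁺ < Na⁺ < F⁻ < Cl⁻; the 3rd-largest ion is Na⁺.

Na⁺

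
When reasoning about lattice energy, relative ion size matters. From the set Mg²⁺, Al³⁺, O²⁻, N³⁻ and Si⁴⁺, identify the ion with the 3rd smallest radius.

Isoelectronic series (10 e⁻ each). Size is set by nuclear charge: more protons means a smaller ion. Si⁴⁺ (Z=14), Al³⁺ (Z=13), Mg²⁺ (Z=12), O²⁻ (Z=8), N³⁻ (Z=7).
Ordering: Si⁴⁺ < Al³⁺ < Mg²⁺ < O²⁻ < N³⁻. The 3rd smallest is Mg²⁺.

Mg²⁺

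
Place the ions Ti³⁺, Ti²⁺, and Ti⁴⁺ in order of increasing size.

Same element, different charge: the more highly charged cation has fewer electrons and a greater effective nuclear charge per electron, making Ti⁴⁺ the smallest.

Ti⁴⁺ < Ti³⁺ < Ti²⁺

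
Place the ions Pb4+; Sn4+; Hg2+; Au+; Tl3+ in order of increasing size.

Sn4+ < Pb4+ < Tl3+ < Hg2+ < Au+

Sn4+: 46 e⁻, Z=50, Pb4+: 78 e⁻, Z=82, Tl3+: 78 e⁻, Z=81, Hg2+: 78 e⁻, Z=80, Au+: 78 e⁻, Z=79. Sn4+ < Pb4+ (same group, period 5 vs 6); Pb4+ < Tl3+ (isoelectronic, higher Z=82 is smaller); Tl3+ < Hg2+ (isoelectronic, higher Z=81 is smaller); Hg2+ < Au+ (isoelectronic, higher Z=80 is smaller).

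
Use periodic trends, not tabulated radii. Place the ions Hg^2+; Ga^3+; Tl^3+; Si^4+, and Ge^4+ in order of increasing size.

Si^4+ < Ge^4+ < Ga^3+ < Tl^3+ < Hg^2+

Work out protons and electrons: Si^4+ (Z=14, 10 e⁻), Ge^4+ (Z=32, 28 e⁻), Ga^3+ (Z=31, 28 e⁻), Tl^3+ (Z=81, 78 e⁻), Hg^2+ (Z=80, 78 e⁻). Si^4+ < Ge^4+ (same group, 1 shell fewer); Ge^4+ < Ga^3+ (isoelectronic, higher Z=32 is smaller); Ga^3+ < Tl^3+ (same group, 2 shells fewer); Tl^3+ < Hg^2+ (both 78 e⁻, Z=81>80).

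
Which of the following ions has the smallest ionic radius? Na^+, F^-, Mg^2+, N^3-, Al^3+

Al^3+

All of these have 10 electrons (isoelectronic). With the same electron cloud, the ion with the most protons pulls it in tightest. Nuclear charges: Al^3+ (Z=13), Mg^2+ (Z=12), Na^+ (Z=11), F^- (Z=9), N^3- (Z=7). Highest Z is smallest.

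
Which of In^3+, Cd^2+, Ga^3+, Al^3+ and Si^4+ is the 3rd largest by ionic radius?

First list Z and electron count for each: Si^4+ has 10 e⁻ (Z=14), Al^3+ has 10 e⁻ (Z=13), Ga^3+ has 28 e⁻ (Z=31), In^3+ has 46 e⁻ (Z=49), Cd^2+ has 46 e⁻ (Z=48). Si^4+ < Al^3+ (both 10 e⁻, Z=14>13); Al^3+ < Ga^3+ (same group, period 3 vs 4); Ga^3+ < In^3+ (same group, period 4 vs 5); In^3+ < Cd^2+ (isoelectronic, higher Z=49 is smaller).
Ordering: Si^4+ < Al^3+ < Ga^3+ < In^3+ < Cd^2+. The 3rd largest is Ga^3+.

Ga^3+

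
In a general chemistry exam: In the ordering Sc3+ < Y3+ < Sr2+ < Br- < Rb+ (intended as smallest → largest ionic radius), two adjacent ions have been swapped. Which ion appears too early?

Compare adjacent ions: both have 36 electrons but Z(Rb)=37 > Z(Br)=35, so Rb+ should be the smaller of the two — yet in this increasing list Br- sits before Rb+. Nothing else is reversed, so Br- should move one place to the right.

Br-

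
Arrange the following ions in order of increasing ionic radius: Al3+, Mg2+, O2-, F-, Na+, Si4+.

Si4+ < Al3+ < Mg2+ < Na+ < F- < O2-

All of these have 10 electrons (isoelectronic). With the same electron cloud, the ion with the most protons pulls it in tightest. Nuclear charges: Si4+ (Z=14), Al3+ (Z=13), Mg2+ (Z=12), Na+ (Z=11), F- (Z=9), O2- (Z=8). Highest Z is smallest.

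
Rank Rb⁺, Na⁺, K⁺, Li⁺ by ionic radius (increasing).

All are in the same group with charge +1. Radius grows down the group as n (the outermost shell) increases.

Li⁺ < Na⁺ < K⁺ < Rb⁺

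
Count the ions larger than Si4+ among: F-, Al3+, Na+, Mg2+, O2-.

5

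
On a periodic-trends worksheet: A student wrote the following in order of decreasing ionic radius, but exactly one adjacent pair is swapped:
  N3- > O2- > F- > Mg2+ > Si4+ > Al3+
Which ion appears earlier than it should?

Si4+

Scanning neighbour by neighbour, only Si4+/Al3+ violates a trend: Si4+ and Al3+ share 10 electrons; the higher nuclear charge on Si (Z=14) contracts it more, so Si4+ < Al3+. That makes Si4+ the one sitting a position early relative to where it belongs.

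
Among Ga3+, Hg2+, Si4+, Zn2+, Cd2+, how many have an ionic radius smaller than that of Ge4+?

1

Si4+: 10 e⁻, Z=14, Ge4+: 28 e⁻, Z=32, Ga3+: 28 e⁻, Z=31, Zn2+: 28 e⁻, Z=30, Cd2+: 46 e⁻, Z=48, Hg2+: 78 e⁻, Z=80. Si4+ < Ge4+ (same group, period 3 vs 4); Ge4+ < Ga3+ (isoelectronic, higher Z=32 is smaller); Ga3+ < Zn2+ (both 28 e⁻, Z=31>30); Zn2+ < Cd2+ (same group, period 4 vs 5); Cd2+ < Hg2+ (same group, period 5 vs 6).
Relative to Ge4+, the ions that are smaller are Si4+. Count: 1.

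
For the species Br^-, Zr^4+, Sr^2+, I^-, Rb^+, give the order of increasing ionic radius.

First list Z and electron count for each: Zr^4+: 36 e⁻, Z=40, Sr^2+: 36 e⁻, Z=38, Rb^+: 36 e⁻, Z=37, Br^-: 36 e⁻, Z=35, I^-: 54 e⁻, Z=53. Zr^4+ < Sr^2+ (isoelectronic, higher Z=40 is smaller); Sr^2+ < Rb^+ (isoelectronic, higher Z=38 is smaller); Rb^+ < Br^- (both 36 e⁻, Z=37>35); Br^- < I^- (same group, period 4 vs 5).

Zr^4+ < Sr^2+ < Rb^+ < Br^- < I^-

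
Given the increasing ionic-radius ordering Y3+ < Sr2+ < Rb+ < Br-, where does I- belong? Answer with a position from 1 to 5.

5

Y3+: 36 e⁻, Z=39, Sr2+: 36 e⁻, Z=38, Rb+: 36 e⁻, Z=37, Br-: 36 e⁻, Z=35, I-: 54 e⁻, Z=53. Y3+ < Sr2+ (both 36 e⁻, Z=39>38); Sr2+ < Rb+ (both 36 e⁻, Z=38>37); Rb+ < Br- (both 36 e⁻, Z=37>35); Br- < I- (same group, 1 shell fewer).
With I- included the full order is Y3+ < Sr2+ < Rb+ < Br- < I-, so it takes position 5.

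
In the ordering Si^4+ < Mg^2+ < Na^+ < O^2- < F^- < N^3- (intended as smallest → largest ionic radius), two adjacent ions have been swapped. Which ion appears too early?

O^2-

Scanning neighbour by neighbour, only O^2-/F^- violates a trend: both have 10 electrons but Z(F)=9 > Z(O)=8, so F^- should be the smaller of the two. That makes O^2- the one sitting a position early relative to where it belongs.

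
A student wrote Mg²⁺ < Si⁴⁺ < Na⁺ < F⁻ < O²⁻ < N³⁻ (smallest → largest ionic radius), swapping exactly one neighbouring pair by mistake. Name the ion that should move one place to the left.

Check each adjacent pair. Mg²⁺ and Si⁴⁺ are reversed: they are isoelectronic (10 e⁻) and Si has more protons than Mg (14 vs 12), making Si⁴⁺ smaller. No other neighbouring pair contradicts the periodic trends, so Si⁴⁺ is the ion listed too late.

Si⁴⁺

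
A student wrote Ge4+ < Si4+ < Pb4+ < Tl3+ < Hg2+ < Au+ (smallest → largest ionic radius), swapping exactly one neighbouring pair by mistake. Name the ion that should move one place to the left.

Si4+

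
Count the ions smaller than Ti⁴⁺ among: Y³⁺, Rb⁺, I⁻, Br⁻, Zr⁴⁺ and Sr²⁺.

0

Work out protons and electrons: Ti⁴⁺: 18 e⁻, Z=22, Zr⁴⁺: 36 e⁻, Z=40, Y³⁺: 36 e⁻, Z=39, Sr²⁺: 36 e⁻, Z=38, Rb⁺: 36 e⁻, Z=37, Br⁻: 36 e⁻, Z=35, I⁻: 54 e⁻, Z=53. Ti⁴⁺ < Zr⁴⁺ (same group, 1 shell fewer); Zr⁴⁺ < Y³⁺ (isoelectronic, higher Z=40 is smaller); Y³⁺ < Sr²⁺ (both 36 e⁻, Z=39>38); Sr²⁺ < Rb⁺ (isoelectronic, higher Z=38 is smaller); Rb⁺ < Br⁻ (both 36 e⁻, Z=37>35); Br⁻ < I⁻ (same group, 1 shell fewer).
Relative to Ti⁴⁺, the ions that are smaller are none. So 0 are smaller.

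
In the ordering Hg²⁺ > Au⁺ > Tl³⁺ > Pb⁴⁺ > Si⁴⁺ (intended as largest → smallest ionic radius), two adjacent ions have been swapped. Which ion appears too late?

Au⁺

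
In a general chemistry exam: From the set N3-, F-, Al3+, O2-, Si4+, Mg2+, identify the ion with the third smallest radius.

Mg2+

Each ion has 10 electrons. The ranking follows nuclear charge in reverse — greater Z gives a smaller radius. Si4+ (Z=14), Al3+ (Z=13), Mg2+ (Z=12), F- (Z=9), O2- (Z=8), N3- (Z=7).
Ordering: Si4+ < Al3+ < Mg2+ < F- < O2- < N3-. The third smallest is Mg2+.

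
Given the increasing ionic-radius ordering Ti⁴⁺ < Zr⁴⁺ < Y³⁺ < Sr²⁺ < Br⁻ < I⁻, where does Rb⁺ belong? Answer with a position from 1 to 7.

5

First list Z and electron count for each: Ti⁴⁺ (Z=22, 18 e⁻), Zr⁴⁺ (Z=40, 36 e⁻), Y³⁺ (Z=39, 36 e⁻), Sr²⁺ (Z=38, 36 e⁻), Rb⁺ (Z=37, 36 e⁻), Br⁻ (Z=35, 36 e⁻), I⁻ (Z=53, 54 e⁻). Ti⁴⁺ < Zr⁴⁺ (same group, period 4 vs 5); Zr⁴⁺ < Y³⁺ (both 36 e⁻, Z=40>39); Y³⁺ < Sr²⁺ (isoelectronic, higher Z=39 is smaller); Sr²⁺ < Rb⁺ (both 36 e⁻, Z=38>37); Rb⁺ < Br⁻ (isoelectronic, higher Z=37 is smaller); Br⁻ < I⁻ (same group, period 4 vs 5).
With Rb⁺ included the full order is Ti⁴⁺ < Zr⁴⁺ < Y³⁺ < Sr²⁺ < Rb⁺ < Br⁻ < I⁻, so it takes position 5.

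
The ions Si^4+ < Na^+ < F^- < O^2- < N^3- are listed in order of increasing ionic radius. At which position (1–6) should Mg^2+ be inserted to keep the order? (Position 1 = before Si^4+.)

Isoelectronic series (10 e⁻ each). Size is set by nuclear charge: more protons means a smaller ion. Si^4+ (Z=14), Mg^2+ (Z=12), Na^+ (Z=11), F^- (Z=9), O^2- (Z=8), N^3- (Z=7).
The complete sequence is Si^4+ < Mg^2+ < Na^+ < F^- < O^2- < N^3-. Mg^2+ sits at position 2.

2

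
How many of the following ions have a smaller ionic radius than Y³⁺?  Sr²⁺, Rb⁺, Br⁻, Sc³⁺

1

Work out protons and electrons: Sc³⁺ has 18 e⁻ (Z=21), Y³⁺ has 36 e⁻ (Z=39), Sr²⁺ has 36 e⁻ (Z=38), Rb⁺ has 36 e⁻ (Z=37), Br⁻ has 36 e⁻ (Z=35). Sc³⁺ < Y³⁺ (same group, period 4 vs 5); Y³⁺ < Sr²⁺ (isoelectronic, higher Z=39 is smaller); Sr²⁺ < Rb⁺ (both 36 e⁻, Z=38>37); Rb⁺ < Br⁻ (isoelectronic, higher Z=37 is smaller).
Ordering all of them (including Y³⁺) by radius gives Sc³⁺ < Y³⁺ < Sr²⁺ < Rb⁺ < Br⁻. Count: 1.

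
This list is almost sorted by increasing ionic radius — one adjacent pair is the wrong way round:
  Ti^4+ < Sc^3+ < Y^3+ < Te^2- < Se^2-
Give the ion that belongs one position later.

Te^2-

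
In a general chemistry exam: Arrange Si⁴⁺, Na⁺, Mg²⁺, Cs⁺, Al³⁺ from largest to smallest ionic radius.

Cs⁺ > Na⁺ > Mg²⁺ > Al³⁺ > Si⁴⁺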